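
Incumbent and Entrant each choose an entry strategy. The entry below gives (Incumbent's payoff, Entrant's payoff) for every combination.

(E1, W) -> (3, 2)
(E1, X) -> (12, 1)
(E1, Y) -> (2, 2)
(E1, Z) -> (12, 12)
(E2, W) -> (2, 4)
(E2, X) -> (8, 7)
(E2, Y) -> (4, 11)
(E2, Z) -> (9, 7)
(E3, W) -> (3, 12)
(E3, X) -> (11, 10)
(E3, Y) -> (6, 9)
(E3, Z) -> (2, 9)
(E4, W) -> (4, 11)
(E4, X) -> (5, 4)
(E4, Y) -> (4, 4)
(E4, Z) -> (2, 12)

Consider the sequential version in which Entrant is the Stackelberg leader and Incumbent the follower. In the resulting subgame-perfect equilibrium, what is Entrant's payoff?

12

Solve by backward induction (Entrant leads).
- W: Incumbent compares 3, 2, 3, 4 and picks E4; Entrant would get 11.
- X: Incumbent compares 12, 8, 11, 5 and picks E1; Entrant would get 1.
- Y: Incumbent compares 2, 4, 6, 4 and picks E3; Entrant would get 9.
- Z: Incumbent compares 12, 9, 2, 2 and picks E1; Entrant would get 12.
Maximizing over 11, 1, 9, 12, Entrant chooses Z. Subgame-perfect outcome: (E1, Z) with payoffs (12, 12).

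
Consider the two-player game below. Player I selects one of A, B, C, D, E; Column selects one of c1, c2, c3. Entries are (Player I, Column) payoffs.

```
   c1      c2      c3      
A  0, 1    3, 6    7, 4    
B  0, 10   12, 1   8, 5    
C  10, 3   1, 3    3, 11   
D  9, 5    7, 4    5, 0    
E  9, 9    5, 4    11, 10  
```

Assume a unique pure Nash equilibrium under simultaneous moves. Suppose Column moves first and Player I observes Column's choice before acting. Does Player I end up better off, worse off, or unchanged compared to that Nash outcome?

Solve by backward induction (Column leads).
- c1 → Player I plays C (best of 0, 0, 10, 9, 9); Column gets 3.
- c2 → Player I plays B (best of 3, 12, 1, 7, 5); Column gets 1.
- c3 → Player I plays E (best of 7, 8, 3, 5, 11); Column gets 10.
Column's induced payoffs are 3, 1, 10, so Column commits to c3. Subgame-perfect outcome: (E, c3) with payoffs (11, 10).
Under simultaneous play:
Player I's best replies: c1→C; c2→B; c3→E.
Column's best replies: A→c2; B→c1; C→c3; D→c1; E→c3.
Only (E, c3) has each player best-responding; Nash payoffs (11, 10).
Player I earns 11 sequentially versus 11 at the Nash outcome: unchanged.

unchanged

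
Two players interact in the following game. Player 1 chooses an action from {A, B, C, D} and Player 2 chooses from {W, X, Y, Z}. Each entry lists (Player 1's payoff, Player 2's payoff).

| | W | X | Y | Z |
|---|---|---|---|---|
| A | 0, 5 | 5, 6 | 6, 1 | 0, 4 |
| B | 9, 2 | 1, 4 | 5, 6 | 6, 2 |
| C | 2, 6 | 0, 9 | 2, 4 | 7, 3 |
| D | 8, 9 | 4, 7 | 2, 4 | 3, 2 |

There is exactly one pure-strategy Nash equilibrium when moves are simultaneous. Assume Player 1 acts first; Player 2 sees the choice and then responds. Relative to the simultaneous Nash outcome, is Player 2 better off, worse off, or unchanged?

better off

Solve by backward induction (Player 1 leads).
- A: BR = X, leader payoff 5.
- B: BR = Y, leader payoff 5.
- C: BR = X, leader payoff 0.
- D: BR = W, leader payoff 8.
Player 1's induced payoffs are 5, 5, 0, 8, so Player 1 commits to D. Subgame-perfect outcome: (D, W) with payoffs (8, 9).
Now find the simultaneous Nash equilibrium.
Player 1's best replies: W→B; X→A; Y→A; Z→C.
Player 2's best replies: A→X; B→Y; C→X; D→W.
Only (A, X) has each player best-responding; Nash payoffs (5, 6).
Player 2 earns 9 sequentially versus 6 at the Nash outcome: better off.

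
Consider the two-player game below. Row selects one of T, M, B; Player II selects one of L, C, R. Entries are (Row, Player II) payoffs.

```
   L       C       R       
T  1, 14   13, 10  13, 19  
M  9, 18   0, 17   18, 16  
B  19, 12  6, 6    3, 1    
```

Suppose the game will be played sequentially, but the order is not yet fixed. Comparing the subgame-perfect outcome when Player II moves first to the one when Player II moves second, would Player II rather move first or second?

If Row leads: Player II's best replies are T→R, M→L, B→L; Row's induced payoffs 13, 9, 19; outcome (B, L), payoffs (19, 12).
If Player II leads: Row's best replies are L→B, C→T, R→M; Player II's induced payoffs 12, 10, 16; outcome (M, R), payoffs (18, 16).
Player II gets 16 moving first and 12 moving second, so Player II prefers to move first.

first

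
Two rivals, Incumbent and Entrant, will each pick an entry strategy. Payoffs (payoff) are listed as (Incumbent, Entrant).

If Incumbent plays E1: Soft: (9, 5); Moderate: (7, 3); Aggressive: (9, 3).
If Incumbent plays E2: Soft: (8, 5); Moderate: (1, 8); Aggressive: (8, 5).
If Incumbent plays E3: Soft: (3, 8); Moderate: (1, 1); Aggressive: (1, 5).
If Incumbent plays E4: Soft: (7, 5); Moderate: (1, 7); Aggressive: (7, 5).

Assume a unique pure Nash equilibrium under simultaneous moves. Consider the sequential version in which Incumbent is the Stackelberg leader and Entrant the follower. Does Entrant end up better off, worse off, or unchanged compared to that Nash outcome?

unchanged

Work backward from Entrant's decision.
- E1 → Entrant plays Soft (best of 5, 3, 3); Incumbent gets 9.
- E2 → Entrant plays Moderate (best of 5, 8, 5); Incumbent gets 1.
- E3 → Entrant plays Soft (best of 8, 1, 5); Incumbent gets 3.
- E4 → Entrant plays Moderate (best of 5, 7, 5); Incumbent gets 1.
Among 9, 1, 3, 1, the best is 9 at E1. Subgame-perfect outcome: (E1, Soft) with payoffs (9, 5).
Under simultaneous play:
Incumbent's best replies: Soft→E1; Moderate→E1; Aggressive→E1.
Entrant's best replies: E1→Soft; E2→Moderate; E3→Soft; E4→Moderate.
Only (E1, Soft) has each player best-responding; Nash payoffs (9, 5).
Entrant earns 5 sequentially versus 5 at the Nash outcome: unchanged.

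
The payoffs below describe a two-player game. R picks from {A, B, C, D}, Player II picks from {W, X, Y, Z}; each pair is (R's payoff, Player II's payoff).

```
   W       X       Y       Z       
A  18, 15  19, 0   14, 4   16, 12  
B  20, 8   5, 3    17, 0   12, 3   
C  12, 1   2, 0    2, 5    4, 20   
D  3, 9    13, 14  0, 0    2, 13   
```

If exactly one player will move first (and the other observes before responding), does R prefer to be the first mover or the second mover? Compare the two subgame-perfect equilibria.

If R leads: Player II's best replies are A→W, B→W, C→Z, D→X; R's induced payoffs 18, 20, 4, 13; outcome (B, W), payoffs (20, 8).
If Player II leads: R's best replies are W→B, X→A, Y→B, Z→A; Player II's induced payoffs 8, 0, 0, 12; outcome (A, Z), payoffs (16, 12).
R gets 20 moving first and 16 moving second, so R prefers to move first.

first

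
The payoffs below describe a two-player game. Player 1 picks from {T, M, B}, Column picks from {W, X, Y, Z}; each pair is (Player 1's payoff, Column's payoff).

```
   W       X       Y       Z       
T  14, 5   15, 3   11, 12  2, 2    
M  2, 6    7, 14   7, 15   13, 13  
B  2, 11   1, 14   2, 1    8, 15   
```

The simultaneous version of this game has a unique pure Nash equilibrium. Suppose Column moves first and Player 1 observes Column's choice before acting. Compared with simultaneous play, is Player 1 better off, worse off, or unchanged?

Solve by backward induction (Column leads).
- W → Player 1 plays T (best of 14, 2, 2); Column gets 5.
- X → Player 1 plays T (best of 15, 7, 1); Column gets 3.
- Y → Player 1 plays T (best of 11, 7, 2); Column gets 12.
- Z → Player 1 plays M (best of 2, 13, 8); Column gets 13.
Maximizing over 5, 3, 12, 13, Column chooses Z. Subgame-perfect outcome: (M, Z) with payoffs (13, 13).
Now find the simultaneous Nash equilibrium.
Player 1's best replies: W→T; X→T; Y→T; Z→M.
Column's best replies: T→Y; M→Y; B→Z.
Only (T, Y) has each player best-responding; Nash payoffs (11, 12).
Player 1 earns 13 sequentially versus 11 at the Nash outcome: better off.

better off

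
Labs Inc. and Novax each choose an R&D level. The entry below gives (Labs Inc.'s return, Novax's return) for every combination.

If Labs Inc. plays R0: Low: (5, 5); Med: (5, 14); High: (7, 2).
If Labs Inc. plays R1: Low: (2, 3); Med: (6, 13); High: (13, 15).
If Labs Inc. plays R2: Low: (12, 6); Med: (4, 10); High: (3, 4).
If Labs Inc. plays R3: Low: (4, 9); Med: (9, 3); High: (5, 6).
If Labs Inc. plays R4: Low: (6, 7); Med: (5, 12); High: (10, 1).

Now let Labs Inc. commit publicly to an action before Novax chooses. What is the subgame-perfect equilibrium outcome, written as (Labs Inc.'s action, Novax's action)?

Novax best-responds to each possible Labs Inc. move:
- R0: Novax compares 5, 14, 2 and picks Med; Labs Inc. would get 5.
- R1: Novax compares 3, 13, 15 and picks High; Labs Inc. would get 13.
- R2: Novax compares 6, 10, 4 and picks Med; Labs Inc. would get 4.
- R3: Novax compares 9, 3, 6 and picks Low; Labs Inc. would get 4.
- R4: Novax compares 7, 12, 1 and picks Med; Labs Inc. would get 5.
Maximizing over 5, 13, 4, 4, 5, Labs Inc. chooses R1. Subgame-perfect outcome: (R1, High) with payoffs (13, 15).

(R1, High)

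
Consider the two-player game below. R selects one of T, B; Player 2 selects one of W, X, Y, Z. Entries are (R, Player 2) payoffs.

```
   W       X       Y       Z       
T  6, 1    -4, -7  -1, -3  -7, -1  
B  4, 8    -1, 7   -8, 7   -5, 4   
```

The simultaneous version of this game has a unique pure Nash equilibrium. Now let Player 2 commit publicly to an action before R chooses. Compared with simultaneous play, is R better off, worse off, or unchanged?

Work backward from R's decision.
- W: BR = T, leader payoff 1.
- X: BR = B, leader payoff 7.
- Y: BR = T, leader payoff -3.
- Z: BR = B, leader payoff 4.
Player 2's induced payoffs are 1, 7, -3, 4, so Player 2 commits to X. Subgame-perfect outcome: (B, X) with payoffs (-1, 7).
Under simultaneous play:
R's best replies: W→T; X→B; Y→T; Z→B.
Player 2's best replies: T→W; B→W.
Only (T, W) has each player best-responding; Nash payoffs (6, 1).
R earns -1 sequentially versus 6 at the Nash outcome: worse off.

worse off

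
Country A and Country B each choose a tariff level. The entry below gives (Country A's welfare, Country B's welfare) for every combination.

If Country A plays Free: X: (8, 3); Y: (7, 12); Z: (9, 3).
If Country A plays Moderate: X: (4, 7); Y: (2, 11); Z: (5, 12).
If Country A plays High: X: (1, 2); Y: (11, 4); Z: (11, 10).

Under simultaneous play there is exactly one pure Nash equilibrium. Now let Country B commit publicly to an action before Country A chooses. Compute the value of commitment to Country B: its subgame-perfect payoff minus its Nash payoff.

0

Work backward from Country A's decision.
- X: Country A compares 8, 4, 1 and picks Free; Country B would get 3.
- Y: Country A compares 7, 2, 11 and picks High; Country B would get 4.
- Z: Country A compares 9, 5, 11 and picks High; Country B would get 10.
Maximizing over 3, 4, 10, Country B chooses Z. Subgame-perfect outcome: (High, Z) with payoffs (11, 10).
Now find the simultaneous Nash equilibrium.
Country A's best replies: X→Free; Y→High; Z→High.
Country B's best replies: Free→Y; Moderate→Z; High→Z.
Only (High, Z) has each player best-responding; Nash payoffs (11, 10).
Country B's commitment gain: 10 − 10 = 0.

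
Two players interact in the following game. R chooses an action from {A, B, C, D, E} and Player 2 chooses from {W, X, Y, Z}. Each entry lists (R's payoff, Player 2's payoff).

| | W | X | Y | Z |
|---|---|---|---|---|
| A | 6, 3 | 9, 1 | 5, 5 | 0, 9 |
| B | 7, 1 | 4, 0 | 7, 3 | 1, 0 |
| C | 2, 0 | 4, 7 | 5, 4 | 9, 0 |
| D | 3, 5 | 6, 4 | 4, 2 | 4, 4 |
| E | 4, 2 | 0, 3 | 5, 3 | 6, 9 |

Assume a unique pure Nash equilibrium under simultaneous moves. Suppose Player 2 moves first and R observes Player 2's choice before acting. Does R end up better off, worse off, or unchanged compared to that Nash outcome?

Backward induction with Player 2 moving first.
- W: R compares 6, 7, 2, 3, 4 and picks B; Player 2 would get 1.
- X: R compares 9, 4, 4, 6, 0 and picks A; Player 2 would get 1.
- Y: R compares 5, 7, 5, 4, 5 and picks B; Player 2 would get 3.
- Z: R compares 0, 1, 9, 4, 6 and picks C; Player 2 would get 0.
Maximizing over 1, 1, 3, 0, Player 2 chooses Y. Subgame-perfect outcome: (B, Y) with payoffs (7, 3).
Under simultaneous play:
R's best replies: W→B; X→A; Y→B; Z→C.
Player 2's best replies: A→Z; B→Y; C→X; D→W; E→Z.
The unique mutual best reply is (B, Y), giving (7, 3).
R earns 7 sequentially versus 7 at the Nash outcome: unchanged.

unchanged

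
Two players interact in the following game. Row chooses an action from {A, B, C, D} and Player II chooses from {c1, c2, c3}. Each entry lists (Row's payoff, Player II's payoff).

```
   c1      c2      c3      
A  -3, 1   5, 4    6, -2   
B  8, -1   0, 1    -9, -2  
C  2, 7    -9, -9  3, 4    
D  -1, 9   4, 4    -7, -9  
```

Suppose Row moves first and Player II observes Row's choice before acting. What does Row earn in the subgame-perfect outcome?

5

Player II best-responds to each possible Row move:
- A → Player II plays c2 (best of 1, 4, -2); Row gets 5.
- B → Player II plays c2 (best of -1, 1, -2); Row gets 0.
- C → Player II plays c1 (best of 7, -9, 4); Row gets 2.
- D → Player II plays c1 (best of 9, 4, -9); Row gets -1.
Among 5, 0, 2, -1, the best is 5 at A. Subgame-perfect outcome: (A, c2) with payoffs (5, 4).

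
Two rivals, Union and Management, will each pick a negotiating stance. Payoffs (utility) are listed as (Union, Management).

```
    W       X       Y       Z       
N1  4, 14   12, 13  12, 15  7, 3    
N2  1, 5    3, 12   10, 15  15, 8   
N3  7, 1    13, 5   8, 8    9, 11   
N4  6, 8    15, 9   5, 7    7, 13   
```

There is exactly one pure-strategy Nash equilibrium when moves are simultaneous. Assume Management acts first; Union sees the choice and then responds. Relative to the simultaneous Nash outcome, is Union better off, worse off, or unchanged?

unchanged

Solve by backward induction (Management leads).
- W → Union plays N3 (best of 4, 1, 7, 6); Management gets 1.
- X → Union plays N4 (best of 12, 3, 13, 15); Management gets 9.
- Y → Union plays N1 (best of 12, 10, 8, 5); Management gets 15.
- Z → Union plays N2 (best of 7, 15, 9, 7); Management gets 8.
Maximizing over 1, 9, 15, 8, Management chooses Y. Subgame-perfect outcome: (N1, Y) with payoffs (12, 15).
Under simultaneous play:
Union's best replies: W→N3; X→N4; Y→N1; Z→N2.
Management's best replies: N1→Y; N2→Y; N3→Z; N4→Z.
The unique mutual best reply is (N1, Y), giving (12, 15).
Union earns 12 sequentially versus 12 at the Nash outcome: unchanged.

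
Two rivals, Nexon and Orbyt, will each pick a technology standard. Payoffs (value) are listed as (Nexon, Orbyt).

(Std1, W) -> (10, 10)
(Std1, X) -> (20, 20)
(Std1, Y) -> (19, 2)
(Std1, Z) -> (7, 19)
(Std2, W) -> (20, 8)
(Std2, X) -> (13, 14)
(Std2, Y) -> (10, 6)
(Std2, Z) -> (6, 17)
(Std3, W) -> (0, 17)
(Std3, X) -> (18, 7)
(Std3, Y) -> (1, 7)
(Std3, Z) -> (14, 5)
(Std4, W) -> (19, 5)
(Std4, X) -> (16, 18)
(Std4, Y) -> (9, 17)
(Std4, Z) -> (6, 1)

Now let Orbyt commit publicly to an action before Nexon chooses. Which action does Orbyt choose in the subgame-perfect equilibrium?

X

Backward induction with Orbyt moving first.
- W: BR = Std2, leader payoff 8.
- X: BR = Std1, leader payoff 20.
- Y: BR = Std1, leader payoff 2.
- Z: BR = Std3, leader payoff 5.
Orbyt's induced payoffs are 8, 20, 2, 5, so Orbyt commits to X. Subgame-perfect outcome: (Std1, X) with payoffs (20, 20).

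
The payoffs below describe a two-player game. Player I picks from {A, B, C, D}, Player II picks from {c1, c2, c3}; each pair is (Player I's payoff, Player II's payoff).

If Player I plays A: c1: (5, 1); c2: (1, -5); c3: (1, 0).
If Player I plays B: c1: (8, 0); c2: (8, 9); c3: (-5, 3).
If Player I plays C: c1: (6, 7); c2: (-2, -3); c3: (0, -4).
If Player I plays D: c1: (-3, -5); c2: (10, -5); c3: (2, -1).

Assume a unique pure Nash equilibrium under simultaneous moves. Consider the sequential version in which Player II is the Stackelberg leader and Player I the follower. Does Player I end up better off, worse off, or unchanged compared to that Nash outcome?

Work backward from Player I's decision.
- c1: Player I compares 5, 8, 6, -3 and picks B; Player II would get 0.
- c2: Player I compares 1, 8, -2, 10 and picks D; Player II would get -5.
- c3: Player I compares 1, -5, 0, 2 and picks D; Player II would get -1.
Maximizing over 0, -5, -1, Player II chooses c1. Subgame-perfect outcome: (B, c1) with payoffs (8, 0).
For the simultaneous game, intersect best replies.
Player I's best replies: c1→B; c2→D; c3→D.
Player II's best replies: A→c1; B→c2; C→c1; D→c3.
Only (D, c3) has each player best-responding; Nash payoffs (2, -1).
Player I earns 8 sequentially versus 2 at the Nash outcome: better off.

better off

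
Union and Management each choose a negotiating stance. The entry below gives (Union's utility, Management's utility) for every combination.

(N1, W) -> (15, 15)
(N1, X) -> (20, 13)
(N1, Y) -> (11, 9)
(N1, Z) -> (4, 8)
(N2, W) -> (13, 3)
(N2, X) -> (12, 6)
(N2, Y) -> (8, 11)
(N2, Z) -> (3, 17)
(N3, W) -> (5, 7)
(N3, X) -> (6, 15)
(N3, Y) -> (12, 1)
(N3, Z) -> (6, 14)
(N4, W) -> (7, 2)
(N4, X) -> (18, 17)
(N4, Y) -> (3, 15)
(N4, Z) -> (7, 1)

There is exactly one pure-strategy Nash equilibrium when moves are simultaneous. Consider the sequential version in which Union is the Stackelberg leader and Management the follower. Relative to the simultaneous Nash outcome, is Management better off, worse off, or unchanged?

Solve by backward induction (Union leads).
- N1: BR = W, leader payoff 15.
- N2: BR = Z, leader payoff 3.
- N3: BR = X, leader payoff 6.
- N4: BR = X, leader payoff 18.
Maximizing over 15, 3, 6, 18, Union chooses N4. Subgame-perfect outcome: (N4, X) with payoffs (18, 17).
Now find the simultaneous Nash equilibrium.
Union's best replies: W→N1; X→N1; Y→N3; Z→N4.
Management's best replies: N1→W; N2→Z; N3→X; N4→X.
Only (N1, W) has each player best-responding; Nash payoffs (15, 15).
Management earns 17 sequentially versus 15 at the Nash outcome: better off.

better off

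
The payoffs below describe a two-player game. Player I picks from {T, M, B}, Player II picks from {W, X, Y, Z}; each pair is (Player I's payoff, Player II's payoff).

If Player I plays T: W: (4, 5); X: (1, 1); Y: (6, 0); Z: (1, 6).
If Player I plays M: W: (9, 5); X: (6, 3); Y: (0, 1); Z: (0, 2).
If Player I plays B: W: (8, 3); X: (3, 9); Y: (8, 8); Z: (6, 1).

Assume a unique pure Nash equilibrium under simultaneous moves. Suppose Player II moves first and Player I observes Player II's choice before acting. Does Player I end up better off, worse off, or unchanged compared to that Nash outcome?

worse off

Work backward from Player I's decision.
- W: BR = M, leader payoff 5.
- X: BR = M, leader payoff 3.
- Y: BR = B, leader payoff 8.
- Z: BR = B, leader payoff 1.
Player II's induced payoffs are 5, 3, 8, 1, so Player II commits to Y. Subgame-perfect outcome: (B, Y) with payoffs (8, 8).
Now find the simultaneous Nash equilibrium.
Player I's best replies: W→M; X→M; Y→B; Z→B.
Player II's best replies: T→Z; M→W; B→X.
The unique mutual best reply is (M, W), giving (9, 5).
Player I earns 8 sequentially versus 9 at the Nash outcome: worse off.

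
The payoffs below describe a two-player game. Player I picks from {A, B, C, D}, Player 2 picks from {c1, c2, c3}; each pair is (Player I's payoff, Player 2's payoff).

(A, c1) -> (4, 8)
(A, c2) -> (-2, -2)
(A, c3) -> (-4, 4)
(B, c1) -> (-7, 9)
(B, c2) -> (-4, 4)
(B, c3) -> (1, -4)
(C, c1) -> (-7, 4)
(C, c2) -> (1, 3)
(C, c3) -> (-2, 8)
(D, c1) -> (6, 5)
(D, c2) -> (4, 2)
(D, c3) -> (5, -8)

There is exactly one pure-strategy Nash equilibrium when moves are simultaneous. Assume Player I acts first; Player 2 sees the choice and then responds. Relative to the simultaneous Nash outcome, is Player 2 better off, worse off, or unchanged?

Solve by backward induction (Player I leads).
- A: Player 2 compares 8, -2, 4 and picks c1; Player I would get 4.
- B: Player 2 compares 9, 4, -4 and picks c1; Player I would get -7.
- C: Player 2 compares 4, 3, 8 and picks c3; Player I would get -2.
- D: Player 2 compares 5, 2, -8 and picks c1; Player I would get 6.
Among 4, -7, -2, 6, the best is 6 at D. Subgame-perfect outcome: (D, c1) with payoffs (6, 5).
Now find the simultaneous Nash equilibrium.
Player I's best replies: c1→D; c2→D; c3→D.
Player 2's best replies: A→c1; B→c1; C→c3; D→c1.
The unique mutual best reply is (D, c1), giving (6, 5).
Player 2 earns 5 sequentially versus 5 at the Nash outcome: unchanged.

unchanged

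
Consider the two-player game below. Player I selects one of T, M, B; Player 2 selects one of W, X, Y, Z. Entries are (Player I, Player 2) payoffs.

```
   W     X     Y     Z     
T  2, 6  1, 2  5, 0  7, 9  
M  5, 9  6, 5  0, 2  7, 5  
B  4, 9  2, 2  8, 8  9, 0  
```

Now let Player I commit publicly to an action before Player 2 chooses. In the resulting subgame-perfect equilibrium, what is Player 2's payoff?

Solve by backward induction (Player I leads).
- T: Player 2 compares 6, 2, 0, 9 and picks Z; Player I would get 7.
- M: Player 2 compares 9, 5, 2, 5 and picks W; Player I would get 5.
- B: Player 2 compares 9, 2, 8, 0 and picks W; Player I would get 4.
Player I's induced payoffs are 7, 5, 4, so Player I commits to T. Subgame-perfect outcome: (T, Z) with payoffs (7, 9).

9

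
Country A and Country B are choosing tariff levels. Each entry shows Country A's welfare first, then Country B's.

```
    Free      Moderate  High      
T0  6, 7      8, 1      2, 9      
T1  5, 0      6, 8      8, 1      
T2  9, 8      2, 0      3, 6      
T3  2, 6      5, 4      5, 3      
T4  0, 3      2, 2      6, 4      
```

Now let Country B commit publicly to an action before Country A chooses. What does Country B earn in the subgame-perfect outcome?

8

Country A best-responds to each possible Country B move:
- Free → Country A plays T2 (best of 6, 5, 9, 2, 0); Country B gets 8.
- Moderate → Country A plays T0 (best of 8, 6, 2, 5, 2); Country B gets 1.
- High → Country A plays T1 (best of 2, 8, 3, 5, 6); Country B gets 1.
Country B's induced payoffs are 8, 1, 1, so Country B commits to Free. Subgame-perfect outcome: (T2, Free) with payoffs (9, 8).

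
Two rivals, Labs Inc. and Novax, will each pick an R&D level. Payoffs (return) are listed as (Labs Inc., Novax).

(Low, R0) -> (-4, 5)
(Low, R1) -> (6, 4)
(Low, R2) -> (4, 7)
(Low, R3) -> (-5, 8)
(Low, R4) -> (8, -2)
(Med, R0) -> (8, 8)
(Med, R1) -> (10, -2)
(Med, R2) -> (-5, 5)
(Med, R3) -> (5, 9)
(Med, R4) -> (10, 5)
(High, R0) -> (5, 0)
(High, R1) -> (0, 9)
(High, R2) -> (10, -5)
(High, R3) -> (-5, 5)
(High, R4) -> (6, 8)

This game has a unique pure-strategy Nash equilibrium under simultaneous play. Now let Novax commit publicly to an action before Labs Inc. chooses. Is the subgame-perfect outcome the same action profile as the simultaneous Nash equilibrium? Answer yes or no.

yes

Solve by backward induction (Novax leads).
- R0: Labs Inc. compares -4, 8, 5 and picks Med; Novax would get 8.
- R1: Labs Inc. compares 6, 10, 0 and picks Med; Novax would get -2.
- R2: Labs Inc. compares 4, -5, 10 and picks High; Novax would get -5.
- R3: Labs Inc. compares -5, 5, -5 and picks Med; Novax would get 9.
- R4: Labs Inc. compares 8, 10, 6 and picks Med; Novax would get 5.
Maximizing over 8, -2, -5, 9, 5, Novax chooses R3. Subgame-perfect outcome: (Med, R3) with payoffs (5, 9).
Now find the simultaneous Nash equilibrium.
Labs Inc.'s best replies: R0→Med; R1→Med; R2→High; R3→Med; R4→Med.
Novax's best replies: Low→R3; Med→R3; High→R1.
Only (Med, R3) has each player best-responding; Nash payoffs (5, 9).
Sequential outcome (Med, R3) coincides with the Nash profile (Med, R3).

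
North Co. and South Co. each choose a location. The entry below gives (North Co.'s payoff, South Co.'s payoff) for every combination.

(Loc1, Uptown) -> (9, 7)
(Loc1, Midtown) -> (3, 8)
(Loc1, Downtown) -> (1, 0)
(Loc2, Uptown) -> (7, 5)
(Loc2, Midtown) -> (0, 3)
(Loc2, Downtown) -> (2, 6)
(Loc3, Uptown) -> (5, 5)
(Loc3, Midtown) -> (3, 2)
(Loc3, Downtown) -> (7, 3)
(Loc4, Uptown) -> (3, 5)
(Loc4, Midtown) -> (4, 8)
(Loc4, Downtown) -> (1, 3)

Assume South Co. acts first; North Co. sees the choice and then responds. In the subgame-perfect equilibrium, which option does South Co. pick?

Midtown

North Co. best-responds to each possible South Co. move:
- Uptown: North Co. compares 9, 7, 5, 3 and picks Loc1; South Co. would get 7.
- Midtown: North Co. compares 3, 0, 3, 4 and picks Loc4; South Co. would get 8.
- Downtown: North Co. compares 1, 2, 7, 1 and picks Loc3; South Co. would get 3.
Maximizing over 7, 8, 3, South Co. chooses Midtown. Subgame-perfect outcome: (Loc4, Midtown) with payoffs (4, 8).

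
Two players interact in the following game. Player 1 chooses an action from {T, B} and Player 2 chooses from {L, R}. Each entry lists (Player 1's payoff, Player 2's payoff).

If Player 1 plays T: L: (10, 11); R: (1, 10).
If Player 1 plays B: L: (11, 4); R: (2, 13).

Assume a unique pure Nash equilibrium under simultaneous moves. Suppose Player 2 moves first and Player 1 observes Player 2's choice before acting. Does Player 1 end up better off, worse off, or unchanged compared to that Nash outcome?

unchanged

Backward induction with Player 2 moving first.
- L → Player 1 plays B (best of 10, 11); Player 2 gets 4.
- R → Player 1 plays B (best of 1, 2); Player 2 gets 13.
Maximizing over 4, 13, Player 2 chooses R. Subgame-perfect outcome: (B, R) with payoffs (2, 13).
Now find the simultaneous Nash equilibrium.
Player 1's best replies: L→B; R→B.
Player 2's best replies: T→L; B→R.
The unique mutual best reply is (B, R), giving (2, 13).
Player 1 earns 2 sequentially versus 2 at the Nash outcome: unchanged.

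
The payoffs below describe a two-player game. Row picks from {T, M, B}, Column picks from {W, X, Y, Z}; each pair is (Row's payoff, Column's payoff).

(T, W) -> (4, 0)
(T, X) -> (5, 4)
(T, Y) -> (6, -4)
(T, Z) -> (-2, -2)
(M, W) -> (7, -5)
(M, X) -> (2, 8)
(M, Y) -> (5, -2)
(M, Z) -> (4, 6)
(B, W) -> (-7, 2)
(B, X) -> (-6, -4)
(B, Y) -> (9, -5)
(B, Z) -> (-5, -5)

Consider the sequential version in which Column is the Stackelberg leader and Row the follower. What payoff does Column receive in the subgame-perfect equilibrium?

6

Backward induction with Column moving first.
- W: BR = M, leader payoff -5.
- X: BR = T, leader payoff 4.
- Y: BR = B, leader payoff -5.
- Z: BR = M, leader payoff 6.
Among -5, 4, -5, 6, the best is 6 at Z. Subgame-perfect outcome: (M, Z) with payoffs (4, 6).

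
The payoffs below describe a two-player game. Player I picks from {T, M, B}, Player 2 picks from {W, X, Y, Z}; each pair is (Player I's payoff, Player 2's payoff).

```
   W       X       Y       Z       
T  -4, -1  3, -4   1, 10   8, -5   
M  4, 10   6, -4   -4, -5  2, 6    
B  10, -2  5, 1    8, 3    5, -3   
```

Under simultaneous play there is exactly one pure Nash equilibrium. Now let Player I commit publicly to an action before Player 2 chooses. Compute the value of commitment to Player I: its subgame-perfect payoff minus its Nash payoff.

Backward induction with Player I moving first.
- T: Player 2 compares -1, -4, 10, -5 and picks Y; Player I would get 1.
- M: Player 2 compares 10, -4, -5, 6 and picks W; Player I would get 4.
- B: Player 2 compares -2, 1, 3, -3 and picks Y; Player I would get 8.
Among 1, 4, 8, the best is 8 at B. Subgame-perfect outcome: (B, Y) with payoffs (8, 3).
For the simultaneous game, intersect best replies.
Player I's best replies: W→B; X→M; Y→B; Z→T.
Player 2's best replies: T→Y; M→W; B→Y.
Only (B, Y) has each player best-responding; Nash payoffs (8, 3).
Player I's commitment gain: 8 − 8 = 0.

0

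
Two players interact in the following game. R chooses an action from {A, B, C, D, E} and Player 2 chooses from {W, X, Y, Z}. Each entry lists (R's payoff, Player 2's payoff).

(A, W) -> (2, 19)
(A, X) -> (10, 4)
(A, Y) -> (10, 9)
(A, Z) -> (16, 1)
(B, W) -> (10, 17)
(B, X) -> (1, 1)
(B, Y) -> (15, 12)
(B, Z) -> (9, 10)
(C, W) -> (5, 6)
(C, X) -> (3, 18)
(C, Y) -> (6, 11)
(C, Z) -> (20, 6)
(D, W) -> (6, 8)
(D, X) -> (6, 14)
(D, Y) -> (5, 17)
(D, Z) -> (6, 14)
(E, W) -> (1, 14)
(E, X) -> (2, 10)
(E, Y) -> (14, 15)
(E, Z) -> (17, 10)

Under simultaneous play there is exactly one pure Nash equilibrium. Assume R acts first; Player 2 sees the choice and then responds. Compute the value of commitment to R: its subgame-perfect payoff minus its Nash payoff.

4

Player 2 best-responds to each possible R move:
- A: Player 2 compares 19, 4, 9, 1 and picks W; R would get 2.
- B: Player 2 compares 17, 1, 12, 10 and picks W; R would get 10.
- C: Player 2 compares 6, 18, 11, 6 and picks X; R would get 3.
- D: Player 2 compares 8, 14, 17, 14 and picks Y; R would get 5.
- E: Player 2 compares 14, 10, 15, 10 and picks Y; R would get 14.
R's induced payoffs are 2, 10, 3, 5, 14, so R commits to E. Subgame-perfect outcome: (E, Y) with payoffs (14, 15).
For the simultaneous game, intersect best replies.
R's best replies: W→B; X→A; Y→B; Z→C.
Player 2's best replies: A→W; B→W; C→X; D→Y; E→Y.
Only (B, W) has each player best-responding; Nash payoffs (10, 17).
R's commitment gain: 14 − 10 = 4.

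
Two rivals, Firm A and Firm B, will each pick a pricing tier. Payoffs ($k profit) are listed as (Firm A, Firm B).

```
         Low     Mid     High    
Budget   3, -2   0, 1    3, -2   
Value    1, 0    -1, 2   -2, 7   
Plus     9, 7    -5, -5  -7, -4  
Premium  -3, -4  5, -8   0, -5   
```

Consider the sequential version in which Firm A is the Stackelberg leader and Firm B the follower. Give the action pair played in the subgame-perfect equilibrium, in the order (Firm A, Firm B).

Work backward from Firm B's decision.
- Budget: Firm B compares -2, 1, -2 and picks Mid; Firm A would get 0.
- Value: Firm B compares 0, 2, 7 and picks High; Firm A would get -2.
- Plus: Firm B compares 7, -5, -4 and picks Low; Firm A would get 9.
- Premium: Firm B compares -4, -8, -5 and picks Low; Firm A would get -3.
Maximizing over 0, -2, 9, -3, Firm A chooses Plus. Subgame-perfect outcome: (Plus, Low) with payoffs (9, 7).

(Plus, Low)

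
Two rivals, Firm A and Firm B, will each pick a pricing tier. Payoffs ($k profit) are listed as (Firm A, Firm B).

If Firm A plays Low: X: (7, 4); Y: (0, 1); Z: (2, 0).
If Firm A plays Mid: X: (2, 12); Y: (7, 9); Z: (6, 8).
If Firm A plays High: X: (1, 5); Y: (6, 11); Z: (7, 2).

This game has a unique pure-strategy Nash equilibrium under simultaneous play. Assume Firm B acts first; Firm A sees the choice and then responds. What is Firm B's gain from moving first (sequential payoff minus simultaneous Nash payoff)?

Backward induction with Firm B moving first.
- X → Firm A plays Low (best of 7, 2, 1); Firm B gets 4.
- Y → Firm A plays Mid (best of 0, 7, 6); Firm B gets 9.
- Z → Firm A plays High (best of 2, 6, 7); Firm B gets 2.
Firm B's induced payoffs are 4, 9, 2, so Firm B commits to Y. Subgame-perfect outcome: (Mid, Y) with payoffs (7, 9).
For the simultaneous game, intersect best replies.
Firm A's best replies: X→Low; Y→Mid; Z→High.
Firm B's best replies: Low→X; Mid→X; High→Y.
The unique mutual best reply is (Low, X), giving (7, 4).
Firm B's commitment gain: 9 − 4 = 5.

5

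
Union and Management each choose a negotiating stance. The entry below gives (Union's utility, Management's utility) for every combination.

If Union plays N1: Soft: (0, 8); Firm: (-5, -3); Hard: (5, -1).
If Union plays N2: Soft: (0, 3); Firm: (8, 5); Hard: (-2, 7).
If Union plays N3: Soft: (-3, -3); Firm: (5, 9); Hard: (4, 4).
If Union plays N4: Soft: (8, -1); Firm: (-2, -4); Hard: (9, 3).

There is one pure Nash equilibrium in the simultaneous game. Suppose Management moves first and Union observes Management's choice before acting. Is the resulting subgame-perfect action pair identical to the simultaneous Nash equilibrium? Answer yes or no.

Work backward from Union's decision.
- Soft: Union compares 0, 0, -3, 8 and picks N4; Management would get -1.
- Firm: Union compares -5, 8, 5, -2 and picks N2; Management would get 5.
- Hard: Union compares 5, -2, 4, 9 and picks N4; Management would get 3.
Management's induced payoffs are -1, 5, 3, so Management commits to Firm. Subgame-perfect outcome: (N2, Firm) with payoffs (8, 5).
Under simultaneous play:
Union's best replies: Soft→N4; Firm→N2; Hard→N4.
Management's best replies: N1→Soft; N2→Hard; N3→Firm; N4→Hard.
The unique mutual best reply is (N4, Hard), giving (9, 3).
Sequential outcome (N2, Firm) differs from the Nash profile (N4, Hard).

no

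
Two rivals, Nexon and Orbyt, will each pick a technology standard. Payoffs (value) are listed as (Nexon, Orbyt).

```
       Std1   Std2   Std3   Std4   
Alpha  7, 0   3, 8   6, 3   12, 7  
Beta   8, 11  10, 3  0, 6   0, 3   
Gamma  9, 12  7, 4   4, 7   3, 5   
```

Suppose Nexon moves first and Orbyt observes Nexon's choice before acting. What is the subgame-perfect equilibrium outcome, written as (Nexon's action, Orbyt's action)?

Backward induction with Nexon moving first.
- Alpha: BR = Std2, leader payoff 3.
- Beta: BR = Std1, leader payoff 8.
- Gamma: BR = Std1, leader payoff 9.
Among 3, 8, 9, the best is 9 at Gamma. Subgame-perfect outcome: (Gamma, Std1) with payoffs (9, 12).

(Gamma, Std1)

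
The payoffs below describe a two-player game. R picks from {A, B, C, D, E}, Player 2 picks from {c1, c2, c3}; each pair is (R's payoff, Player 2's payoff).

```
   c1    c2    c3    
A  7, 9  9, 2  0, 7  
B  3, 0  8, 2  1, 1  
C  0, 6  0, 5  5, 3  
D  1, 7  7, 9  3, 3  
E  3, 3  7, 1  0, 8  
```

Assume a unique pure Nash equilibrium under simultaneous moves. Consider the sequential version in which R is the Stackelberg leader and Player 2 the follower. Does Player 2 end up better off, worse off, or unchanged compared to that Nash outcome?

Solve by backward induction (R leads).
- A: Player 2 compares 9, 2, 7 and picks c1; R would get 7.
- B: Player 2 compares 0, 2, 1 and picks c2; R would get 8.
- C: Player 2 compares 6, 5, 3 and picks c1; R would get 0.
- D: Player 2 compares 7, 9, 3 and picks c2; R would get 7.
- E: Player 2 compares 3, 1, 8 and picks c3; R would get 0.
Among 7, 8, 0, 7, 0, the best is 8 at B. Subgame-perfect outcome: (B, c2) with payoffs (8, 2).
For the simultaneous game, intersect best replies.
R's best replies: c1→A; c2→A; c3→C.
Player 2's best replies: A→c1; B→c2; C→c1; D→c2; E→c3.
Only (A, c1) has each player best-responding; Nash payoffs (7, 9).
Player 2 earns 2 sequentially versus 9 at the Nash outcome: worse off.

worse off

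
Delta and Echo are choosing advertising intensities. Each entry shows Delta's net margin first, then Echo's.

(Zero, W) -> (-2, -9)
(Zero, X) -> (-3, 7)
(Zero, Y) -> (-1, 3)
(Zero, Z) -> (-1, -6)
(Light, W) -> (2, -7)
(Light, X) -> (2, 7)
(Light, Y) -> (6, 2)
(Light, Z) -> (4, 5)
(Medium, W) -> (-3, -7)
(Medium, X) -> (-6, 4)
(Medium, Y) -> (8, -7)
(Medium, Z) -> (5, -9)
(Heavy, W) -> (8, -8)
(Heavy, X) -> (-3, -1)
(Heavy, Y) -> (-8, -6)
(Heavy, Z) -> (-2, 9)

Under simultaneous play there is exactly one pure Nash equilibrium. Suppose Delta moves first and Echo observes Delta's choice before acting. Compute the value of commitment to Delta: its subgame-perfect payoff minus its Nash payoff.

0

Solve by backward induction (Delta leads).
- Zero: Echo compares -9, 7, 3, -6 and picks X; Delta would get -3.
- Light: Echo compares -7, 7, 2, 5 and picks X; Delta would get 2.
- Medium: Echo compares -7, 4, -7, -9 and picks X; Delta would get -6.
- Heavy: Echo compares -8, -1, -6, 9 and picks Z; Delta would get -2.
Delta's induced payoffs are -3, 2, -6, -2, so Delta commits to Light. Subgame-perfect outcome: (Light, X) with payoffs (2, 7).
Now find the simultaneous Nash equilibrium.
Delta's best replies: W→Heavy; X→Light; Y→Medium; Z→Medium.
Echo's best replies: Zero→X; Light→X; Medium→X; Heavy→Z.
Only (Light, X) has each player best-responding; Nash payoffs (2, 7).
Delta's commitment gain: 2 − 2 = 0.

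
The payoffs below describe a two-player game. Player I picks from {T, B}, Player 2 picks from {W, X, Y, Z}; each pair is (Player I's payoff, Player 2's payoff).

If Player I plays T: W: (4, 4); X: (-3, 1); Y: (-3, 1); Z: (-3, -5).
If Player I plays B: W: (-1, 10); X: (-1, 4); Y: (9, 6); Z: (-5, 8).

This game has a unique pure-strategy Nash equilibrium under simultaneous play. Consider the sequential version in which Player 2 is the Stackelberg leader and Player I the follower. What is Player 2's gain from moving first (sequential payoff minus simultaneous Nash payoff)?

2

Player I best-responds to each possible Player 2 move:
- W → Player I plays T (best of 4, -1); Player 2 gets 4.
- X → Player I plays B (best of -3, -1); Player 2 gets 4.
- Y → Player I plays B (best of -3, 9); Player 2 gets 6.
- Z → Player I plays T (best of -3, -5); Player 2 gets -5.
Maximizing over 4, 4, 6, -5, Player 2 chooses Y. Subgame-perfect outcome: (B, Y) with payoffs (9, 6).
For the simultaneous game, intersect best replies.
Player I's best replies: W→T; X→B; Y→B; Z→T.
Player 2's best replies: T→W; B→W.
Only (T, W) has each player best-responding; Nash payoffs (4, 4).
Player 2's commitment gain: 6 − 4 = 2.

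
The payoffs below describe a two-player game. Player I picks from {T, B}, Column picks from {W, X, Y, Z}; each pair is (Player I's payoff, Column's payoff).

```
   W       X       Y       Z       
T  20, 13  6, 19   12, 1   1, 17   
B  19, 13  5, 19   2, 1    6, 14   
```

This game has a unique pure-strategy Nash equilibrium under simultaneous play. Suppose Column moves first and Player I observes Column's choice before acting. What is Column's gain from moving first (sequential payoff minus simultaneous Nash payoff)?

Work backward from Player I's decision.
- W: BR = T, leader payoff 13.
- X: BR = T, leader payoff 19.
- Y: BR = T, leader payoff 1.
- Z: BR = B, leader payoff 14.
Maximizing over 13, 19, 1, 14, Column chooses X. Subgame-perfect outcome: (T, X) with payoffs (6, 19).
Under simultaneous play:
Player I's best replies: W→T; X→T; Y→T; Z→B.
Column's best replies: T→X; B→X.
Only (T, X) has each player best-responding; Nash payoffs (6, 19).
Column's commitment gain: 19 − 19 = 0.

0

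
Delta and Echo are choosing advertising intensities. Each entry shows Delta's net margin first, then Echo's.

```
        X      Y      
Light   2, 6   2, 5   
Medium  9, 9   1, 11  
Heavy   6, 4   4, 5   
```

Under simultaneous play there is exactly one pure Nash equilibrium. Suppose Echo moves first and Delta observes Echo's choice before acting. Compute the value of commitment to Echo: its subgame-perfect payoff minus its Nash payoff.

4

Work backward from Delta's decision.
- X: BR = Medium, leader payoff 9.
- Y: BR = Heavy, leader payoff 5.
Echo's induced payoffs are 9, 5, so Echo commits to X. Subgame-perfect outcome: (Medium, X) with payoffs (9, 9).
For the simultaneous game, intersect best replies.
Delta's best replies: X→Medium; Y→Heavy.
Echo's best replies: Light→X; Medium→Y; Heavy→Y.
Only (Heavy, Y) has each player best-responding; Nash payoffs (4, 5).
Echo's commitment gain: 9 − 5 = 4.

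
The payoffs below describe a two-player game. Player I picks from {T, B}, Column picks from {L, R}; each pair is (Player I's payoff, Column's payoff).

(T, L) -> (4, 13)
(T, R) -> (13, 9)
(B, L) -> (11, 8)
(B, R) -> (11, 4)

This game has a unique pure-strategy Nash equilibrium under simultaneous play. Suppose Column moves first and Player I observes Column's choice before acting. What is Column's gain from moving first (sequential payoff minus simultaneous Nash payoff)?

Solve by backward induction (Column leads).
- L: BR = B, leader payoff 8.
- R: BR = T, leader payoff 9.
Among 8, 9, the best is 9 at R. Subgame-perfect outcome: (T, R) with payoffs (13, 9).
For the simultaneous game, intersect best replies.
Player I's best replies: L→B; R→T.
Column's best replies: T→L; B→L.
Only (B, L) has each player best-responding; Nash payoffs (11, 8).
Column's commitment gain: 9 − 8 = 1.

1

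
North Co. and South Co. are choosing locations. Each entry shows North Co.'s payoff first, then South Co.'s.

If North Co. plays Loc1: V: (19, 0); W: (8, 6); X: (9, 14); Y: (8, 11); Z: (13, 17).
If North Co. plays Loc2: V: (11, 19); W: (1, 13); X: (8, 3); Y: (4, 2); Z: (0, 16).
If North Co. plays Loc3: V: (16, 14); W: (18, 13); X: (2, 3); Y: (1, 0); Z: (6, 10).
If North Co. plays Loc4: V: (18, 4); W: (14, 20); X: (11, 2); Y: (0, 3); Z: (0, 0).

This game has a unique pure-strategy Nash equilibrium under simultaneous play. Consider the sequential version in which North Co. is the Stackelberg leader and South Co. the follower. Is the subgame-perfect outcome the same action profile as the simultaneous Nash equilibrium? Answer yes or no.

no

Backward induction with North Co. moving first.
- Loc1: BR = Z, leader payoff 13.
- Loc2: BR = V, leader payoff 11.
- Loc3: BR = V, leader payoff 16.
- Loc4: BR = W, leader payoff 14.
North Co.'s induced payoffs are 13, 11, 16, 14, so North Co. commits to Loc3. Subgame-perfect outcome: (Loc3, V) with payoffs (16, 14).
For the simultaneous game, intersect best replies.
North Co.'s best replies: V→Loc1; W→Loc3; X→Loc4; Y→Loc1; Z→Loc1.
South Co.'s best replies: Loc1→Z; Loc2→V; Loc3→V; Loc4→W.
Only (Loc1, Z) has each player best-responding; Nash payoffs (13, 17).
Sequential outcome (Loc3, V) differs from the Nash profile (Loc1, Z).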